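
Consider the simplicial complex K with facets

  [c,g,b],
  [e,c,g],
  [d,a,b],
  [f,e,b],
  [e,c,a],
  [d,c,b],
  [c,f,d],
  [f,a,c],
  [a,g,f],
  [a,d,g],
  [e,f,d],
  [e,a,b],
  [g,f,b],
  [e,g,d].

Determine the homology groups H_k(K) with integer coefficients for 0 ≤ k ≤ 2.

We work with the vertex ordering a < b < c < d < e < f < g. The simplices of K, each written with vertices in increasing order, are:

  0-simplices (7): a, b, c, d, e, f, g
  1-simplices (21): ab, ac, ad, ae, af, ag, bc, bd, be, bf, bg, cd, ce, cf, cg, de, df, dg, ef, eg, fg
  2-simplices (14): abd, abe, ace, acf, adg, afg, bcd, bcg, bef, bfg, cdf, ceg, def, deg

Hence C_0 ≅ Z^7, C_1 ≅ Z^21, C_2 ≅ Z^14.

Boundary ∂_1: C_1 → C_0 is given by ∂[p,q] = [q] − [p]. For instance
  ∂bg = g − b.
This gives a 7×21 integer matrix of rank 6; reducing to Smith normal form yields diagonal entries (1,1,1,1,1,1).

∂_2: C_2 → C_1 sends each 2-simplex [p,q,r] to [q,r] − [p,r] + [p,q]. For instance
  ∂abe = be − ae + ab,
  ∂bfg = fg − bg + bf.
As a 21×14 matrix over Z this has rank 13, with invariant factors (1,1,1,1,1,1,1,1,1,1,1,1,1).

Now H_k = ker ∂_k / im ∂_{k+1}, so:

  H_0: rank C_0 − rank ∂_1 = 7 − 6 = 1, and the invariant factors of ∂_1 are all 1, so H_0 = Z.
  H_1: rank ker ∂_1 − rank ∂_2 = (21 − 6) − 13 = 2, and the invariant factors of ∂_2 are all 1, so H_1 = Z^2.
  H_2: rank ker ∂_2 − rank ∂_3 = (14 − 13) − 0 = 1, and there is no ∂_3, so H_2 = Z.

(K is a triangulation of the torus T^2.)

H_0 ≅ Z,  H_1 ≅ Z^2,  H_2 ≅ Z.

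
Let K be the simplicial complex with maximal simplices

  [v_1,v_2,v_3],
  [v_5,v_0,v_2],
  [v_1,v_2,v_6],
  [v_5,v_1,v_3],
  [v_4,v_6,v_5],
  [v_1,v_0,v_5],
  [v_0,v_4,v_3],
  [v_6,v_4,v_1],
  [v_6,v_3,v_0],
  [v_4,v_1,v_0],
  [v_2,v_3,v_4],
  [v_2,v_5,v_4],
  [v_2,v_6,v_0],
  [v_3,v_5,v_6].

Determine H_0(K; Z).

Take the total order v_0 < v_1 < v_2 < v_3 < v_4 < v_5 < v_6 on the vertex set. Then K (dimension 2) consists of the simplices:

  0-simplices (7): [v_0], [v_1], [v_2], [v_3], [v_4], [v_5], [v_6]
  1-simplices (21): (21 of them)
  2-simplices (14): (14 of them)

Hence C_0 ≅ Z^7, C_1 ≅ Z^21, C_2 ≅ Z^14.

∂_1: C_1 → C_0 sends each edge [p,q] (with p < q) to q − p.
The 7×21 boundary matrix has rank 6 and Smith normal form diag(1,1,1,1,1,1).

The boundary map ∂_2: C_2 → C_1 maps a triangle to the signed sum of its edges. For instance
  ∂[v_1,v_2,v_6] = [v_2,v_6] − [v_1,v_6] + [v_1,v_2],
  ∂[v_3,v_5,v_6] = [v_5,v_6] − [v_3,v_6] + [v_3,v_5].
As a 21×14 matrix over Z this has rank 13, with invariant factors (1,1,1,1,1,1,1,1,1,1,1,1,1).

From H_k ≅ ker(∂_k) / im(∂_{k+1}) we obtain:

  H_0: rank C_0 − rank ∂_1 = 7 − 6 = 1, and the invariant factors of ∂_1 are all 1, so H_0 ≅ Z.

H_0 = Z.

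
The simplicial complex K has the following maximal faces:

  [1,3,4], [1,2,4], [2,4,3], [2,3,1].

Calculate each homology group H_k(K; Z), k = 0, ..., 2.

H_0 ≅ Z,  H_1 = 0,  H_2 ≅ Z.

Fix the vertex order 1 < 2 < 3 < 4 and write every simplex with vertices in increasing order. Then dim K = 2 and the simplices of K are:

  0-simplices (4): [1], [2], [3], [4]
  1-simplices (6): [1,2], [1,3], [1,4], [2,3], [2,4], [3,4]
  2-simplices (4): [1,2,3], [1,2,4], [1,3,4], [2,3,4]

Hence C_0 ≅ Z^4, C_1 ≅ Z^6, C_2 ≅ Z^4.

∂_1: C_1 → C_0 is given by ∂[p,q] = [q] − [p].
The resulting 4×6 matrix has rank 3, and its Smith normal form has invariant factors (1,1,1).

Boundary ∂_2: C_2 → C_1 maps a triangle to the signed sum of its edges. For instance
  ∂[2,3,4] = [3,4] − [2,4] + [2,3],
  ∂[1,2,3] = [2,3] − [1,3] + [1,2].
The resulting 6×4 matrix has rank 3, and its Smith normal form has invariant factors (1,1,1).

Reading off H_k = ker ∂_k / im ∂_{k+1}:

  H_0: rank C_0 − rank ∂_1 = 4 − 3 = 1, and the invariant factors of ∂_1 are all 1, so H_0 ≅ Z.
  H_1: rank ker ∂_1 − rank ∂_2 = (6 − 3) − 3 = 0, and the invariant factors of ∂_2 are all 1, so H_1 ≅ 0.
  H_2: rank ker ∂_2 − rank ∂_3 = (4 − 3) − 0 = 1, and there is no ∂_3, so H_2 ≅ Z.

(K is a triangulation of the 2-sphere S^2.)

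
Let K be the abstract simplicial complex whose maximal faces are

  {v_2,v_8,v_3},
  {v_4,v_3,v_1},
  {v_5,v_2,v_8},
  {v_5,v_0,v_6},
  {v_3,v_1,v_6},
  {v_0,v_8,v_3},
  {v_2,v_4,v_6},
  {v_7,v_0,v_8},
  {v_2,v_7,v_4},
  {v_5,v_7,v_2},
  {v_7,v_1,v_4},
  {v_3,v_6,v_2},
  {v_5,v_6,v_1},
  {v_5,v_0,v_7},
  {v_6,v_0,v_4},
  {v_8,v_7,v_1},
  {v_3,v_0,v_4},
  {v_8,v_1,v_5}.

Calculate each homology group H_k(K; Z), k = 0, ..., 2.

H_0 = Z,  H_1 = Z ⊕ Z/2,  H_2 = 0.

Take the total order v_0 < v_1 < v_2 < v_3 < v_4 < v_5 < v_6 < v_7 < v_8 on the vertex set. Then K (dimension 2) consists of the simplices:

  0-simplices (9): [v_0], [v_1], [v_2], [v_3], [v_4], [v_5], [v_6], [v_7], [v_8]
  1-simplices (27): (27 of them)
  2-simplices (18): (18 of them)

so the chain groups are C_0 ≅ Z^9, C_1 ≅ Z^27, C_2 ≅ Z^18.

∂_1: C_1 → C_0 is given by ∂[p,q] = [q] − [p]. For instance
  ∂[v_4,v_6] = [v_6] − [v_4].
The 9×27 boundary matrix has rank 8 and Smith normal form diag(1,1,1,1,1,1,1,1).

The boundary map ∂_2: C_2 → C_1 acts by ∂[p,q,r] = [q,r] − [p,r] + [p,q]. For instance
  ∂[v_2,v_4,v_6] = [v_4,v_6] − [v_2,v_6] + [v_2,v_4],
  ∂[v_2,v_3,v_8] = [v_3,v_8] − [v_2,v_8] + [v_2,v_3].
As a 27×18 matrix over Z this has rank 18, with invariant factors (1,1,1,1,1,1,1,1,1,1,1,1,1,1,1,1,1,2).

Reading off H_k = ker ∂_k / im ∂_{k+1}:

  H_0: rank C_0 − rank ∂_1 = 9 − 8 = 1, and the invariant factors of ∂_1 are all 1, so H_0 = Z.
  H_1: rank ker ∂_1 − rank ∂_2 = (27 − 8) − 18 = 1, and ∂_2 has invariant factor 2 > 1, so H_1 = Z ⊕ Z/2.
  H_2: rank ker ∂_2 − rank ∂_3 = (18 − 18) − 0 = 0, and there is no ∂_3, so H_2 = 0.

As a check, the Euler characteristic is 9 − 27 + 18 = 0, which agrees with 1 − 1 + 0 = 0.
(K is a triangulation of the Klein bottle.)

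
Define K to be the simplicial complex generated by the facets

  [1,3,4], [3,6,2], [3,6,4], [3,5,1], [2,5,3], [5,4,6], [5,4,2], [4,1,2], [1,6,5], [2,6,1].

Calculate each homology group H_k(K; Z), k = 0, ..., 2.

H_0 = Z,  H_1 = Z_2,  H_2 = 0.

We work with the vertex ordering 1 < 2 < 3 < 4 < 5 < 6. The simplices of K, each written with vertices in increasing order, are:

  0-simplices (6): [1], [2], [3], [4], [5], [6]
  1-simplices (15): [1,2], [1,3], [1,4], [1,5], [1,6], [2,3], [2,4], [2,5], [2,6], [3,4], [3,5], [3,6], [4,5], [4,6], [5,6]
  2-simplices (10): [1,2,4], [1,2,6], [1,3,4], [1,3,5], [1,5,6], [2,3,5], [2,3,6], [2,4,5], [3,4,6], [4,5,6]

giving chain groups C_0 ≅ Z^6, C_1 ≅ Z^15, C_2 ≅ Z^10.

Boundary ∂_1: C_1 → C_0 is given by ∂[p,q] = [q] − [p]. For instance
  ∂[4,6] = [6] − [4].
This gives a 6×15 integer matrix of rank 5; reducing to Smith normal form yields diagonal entries (1,1,1,1,1).

The boundary map ∂_2: C_2 → C_1 acts by ∂[p,q,r] = [q,r] − [p,r] + [p,q]. For instance
  ∂[1,2,6] = [2,6] − [1,6] + [1,2],
  ∂[3,4,6] = [4,6] − [3,6] + [3,4].
This gives a 15×10 integer matrix of rank 10; reducing to Smith normal form yields diagonal entries (1,1,1,1,1,1,1,1,1,2).

Now H_k = ker ∂_k / im ∂_{k+1}, so:

  H_0: rank C_0 − rank ∂_1 = 6 − 5 = 1, and the invariant factors of ∂_1 are all 1, so H_0 = Z.
  H_1: rank ker ∂_1 − rank ∂_2 = (15 − 5) − 10 = 0, and ∂_2 has invariant factor 2 > 1, so H_1 = Z_2.
  H_2: rank ker ∂_2 − rank ∂_3 = (10 − 10) − 0 = 0, and there is no ∂_3, so H_2 = 0.

As a check, the Euler characteristic is 6 − 15 + 10 = 1, which agrees with 1 − 0 + 0 = 1.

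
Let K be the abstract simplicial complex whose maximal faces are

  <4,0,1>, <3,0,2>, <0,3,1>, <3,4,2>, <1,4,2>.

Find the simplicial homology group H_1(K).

H_1 = Z.

Take the total order 0 < 1 < 2 < 3 < 4 on the vertex set. Then K (dimension 2) consists of the simplices:

  0-simplices (5): [0], [1], [2], [3], [4]
  1-simplices (10): [0,1], [0,2], [0,3], [0,4], [1,2], [1,3], [1,4], [2,3], [2,4], [3,4]
  2-simplices (5): [0,1,3], [0,1,4], [0,2,3], [1,2,4], [2,3,4]

giving chain groups C_0 ≅ Z^5, C_1 ≅ Z^10, C_2 ≅ Z^5.

Boundary ∂_1: C_1 → C_0 maps an edge to its endpoints' difference, ∂[p,q] = q − p. For instance
  ∂[1,4] = [4] − [1].
The resulting 5×10 matrix has rank 4, and its Smith normal form has invariant factors (1,1,1,1).

The boundary map ∂_2: C_2 → C_1 acts by ∂[p,q,r] = [q,r] − [p,r] + [p,q]. For instance
  ∂[0,1,3] = [1,3] − [0,3] + [0,1],
  ∂[1,2,4] = [2,4] − [1,4] + [1,2].
The resulting 10×5 matrix has rank 5, and its Smith normal form has invariant factors (1,1,1,1,1).

Reading off H_k = ker ∂_k / im ∂_{k+1}:

  H_1: rank ker ∂_1 − rank ∂_2 = (10 − 4) − 5 = 1, and the invariant factors of ∂_2 are all 1, so H_1 ≅ Z.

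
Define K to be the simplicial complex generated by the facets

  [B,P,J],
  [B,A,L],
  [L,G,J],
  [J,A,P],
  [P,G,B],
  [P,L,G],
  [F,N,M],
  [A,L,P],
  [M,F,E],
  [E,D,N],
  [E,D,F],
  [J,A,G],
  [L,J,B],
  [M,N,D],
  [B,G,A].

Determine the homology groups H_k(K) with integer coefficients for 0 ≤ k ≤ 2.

H_0 ≅ Z^2,  H_1 ≅ Z ⊕ Z/2Z,  H_2 = 0.

Fix the vertex order A < B < D < E < F < G < J < L < M < N < P and write every simplex with vertices in increasing order. Then dim K = 2 and the simplices of K are:

  0-simplices (11): A, B, D, E, F, G, J, L, M, N, P
  1-simplices (25): AB, AG, AJ, AL, AP, BG, BJ, BL, BP, DE, DF, DM, DN, EF, EM, EN, FM, FN, GJ, GL, GP, JL, JP, LP, MN
  2-simplices (15): ABG, ABL, AGJ, AJP, ALP, BGP, BJL, BJP, DEF, DEN, DMN, EFM, FMN, GJL, GLP

so the chain groups are C_0 ≅ Z^11, C_1 ≅ Z^25, C_2 ≅ Z^15.

∂_1: C_1 → C_0 sends each edge [p,q] (with p < q) to q − p. For instance
  ∂JL = L − J.
The resulting 11×25 matrix has rank 9, and its Smith normal form has invariant factors (1,1,1,1,1,1,1,1,1).

∂_2: C_2 → C_1 sends each 2-simplex [p,q,r] to [q,r] − [p,r] + [p,q]. For instance
  ∂BJL = JL − BL + BJ,
  ∂DEN = EN − DN + DE.
The resulting 25×15 matrix has rank 15, and its Smith normal form has invariant factors (1,1,1,1,1,1,1,1,1,1,1,1,1,1,2).

Reading off H_k = ker ∂_k / im ∂_{k+1}:

  H_0: rank C_0 − rank ∂_1 = 11 − 9 = 2, and the invariant factors of ∂_1 are all 1, so H_0 = Z^2.
  H_1: rank ker ∂_1 − rank ∂_2 = (25 − 9) − 15 = 1, and ∂_2 has invariant factor 2 > 1, so H_1 = Z ⊕ Z/2Z.
  H_2: rank ker ∂_2 − rank ∂_3 = (15 − 15) − 0 = 0, and there is no ∂_3, so H_2 = 0.

(K is a triangulation of the disjoint union of the real projective plane RP^2 and the Möbius band.)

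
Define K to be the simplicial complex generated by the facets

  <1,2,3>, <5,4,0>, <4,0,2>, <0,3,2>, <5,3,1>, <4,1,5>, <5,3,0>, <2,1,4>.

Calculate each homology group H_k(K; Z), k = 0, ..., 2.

H_0 ≅ Z,  H_1 = 0,  H_2 ≅ Z.

K has 6 vertices, 12 edges, 8 triangles.
rank ∂_0 = 0, rank ∂_1 = 5 ⇒ b_0 = 6 − 0 − 5 = 1; all invariant factors of ∂_1 are 1 so no torsion. So H_0 = Z.
rank ∂_1 = 5, rank ∂_2 = 7 ⇒ b_1 = 12 − 5 − 7 = 0; all invariant factors of ∂_2 are 1 so no torsion. So H_1 = 0.
rank ∂_2 = 7, rank ∂_3 = 0 ⇒ b_2 = 8 − 7 − 0 = 1. So H_2 = Z.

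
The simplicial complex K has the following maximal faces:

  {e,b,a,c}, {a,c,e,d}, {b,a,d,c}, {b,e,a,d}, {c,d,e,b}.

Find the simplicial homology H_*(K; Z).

Take the total order a < b < c < d < e on the vertex set. Then K (dimension 3) consists of the simplices:

  0-simplices (5): a, b, c, d, e
  1-simplices (10): ab, ac, ad, ae, bc, bd, be, cd, ce, de
  2-simplices (10): abc, abd, abe, acd, ace, ade, bcd, bce, bde, cde
  3-simplices (5): abcd, abce, abde, acde, bcde

so the chain groups are C_0 ≅ Z^5, C_1 ≅ Z^10, C_2 ≅ Z^10, C_3 ≅ Z^5.

∂_1: C_1 → C_0 is given by ∂[p,q] = [q] − [p]. For instance
  ∂ab = b − a.
This gives a 5×10 integer matrix of rank 4; reducing to Smith normal form yields diagonal entries (1,1,1,1).

∂_2: C_2 → C_1 sends each 2-simplex [p,q,r] to [q,r] − [p,r] + [p,q]. For instance
  ∂ade = de − ae + ad,
  ∂ace = ce − ae + ac.
This gives a 10×10 integer matrix of rank 6; reducing to Smith normal form yields diagonal entries (1,1,1,1,1,1).

∂_3: C_3 → C_2 sends each 3-simplex σ to the alternating sum Σ_i (−1)^i (σ with its i-th vertex removed). For instance
  ∂abcd = bcd − acd + abd − abc,
  ∂bcde = cde − bde + bce − bcd.
This gives a 10×5 integer matrix of rank 4; reducing to Smith normal form yields diagonal entries (1,1,1,1).

Now H_k = ker ∂_k / im ∂_{k+1}, so:

  H_0: rank C_0 − rank ∂_1 = 5 − 4 = 1, and the invariant factors of ∂_1 are all 1, so H_0 ≅ Z.
  H_1: rank ker ∂_1 − rank ∂_2 = (10 − 4) − 6 = 0, and the invariant factors of ∂_2 are all 1, so H_1 ≅ 0.
  H_2: rank ker ∂_2 − rank ∂_3 = (10 − 6) − 4 = 0, and the invariant factors of ∂_3 are all 1, so H_2 ≅ 0.
  H_3: rank ker ∂_3 − rank ∂_4 = (5 − 4) − 0 = 1, and there is no ∂_4, so H_3 ≅ Z.

(K is a triangulation of the 3-sphere S^3.)

H_0 ≅ Z,  H_1 = 0,  H_2 = 0,  H_3 ≅ Z.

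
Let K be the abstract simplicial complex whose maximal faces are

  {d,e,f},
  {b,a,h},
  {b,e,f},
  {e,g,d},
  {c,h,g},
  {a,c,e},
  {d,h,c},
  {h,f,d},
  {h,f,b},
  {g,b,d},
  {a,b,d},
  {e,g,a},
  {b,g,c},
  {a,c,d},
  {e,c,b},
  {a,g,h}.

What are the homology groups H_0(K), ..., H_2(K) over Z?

H_0 = Z,  H_1 = Z^2,  H_2 = Z.

K has 8 vertices, 24 edges, 16 triangles.
rank ∂_0 = 0, rank ∂_1 = 7 ⇒ b_0 = 8 − 0 − 7 = 1; all invariant factors of ∂_1 are 1 so no torsion. So H_0 ≅ Z.
rank ∂_1 = 7, rank ∂_2 = 15 ⇒ b_1 = 24 − 7 − 15 = 2; all invariant factors of ∂_2 are 1 so no torsion. So H_1 ≅ Z^2.
rank ∂_2 = 15, rank ∂_3 = 0 ⇒ b_2 = 16 − 15 − 0 = 1. So H_2 ≅ Z.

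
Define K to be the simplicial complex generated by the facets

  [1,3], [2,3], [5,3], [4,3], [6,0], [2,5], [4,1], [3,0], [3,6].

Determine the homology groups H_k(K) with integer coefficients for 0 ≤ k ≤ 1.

H_0 ≅ Z,  H_1 ≅ Z^3.

Fix the vertex order 0 < 1 < 2 < 3 < 4 < 5 < 6 and write every simplex with vertices in increasing order. Then dim K = 1 and the simplices of K are:

  0-simplices (7): [0], [1], [2], [3], [4], [5], [6]
  1-simplices (9): [0,3], [0,6], [1,3], [1,4], [2,3], [2,5], [3,4], [3,5], [3,6]

so the chain groups are C_0 ≅ Z^7, C_1 ≅ Z^9.

Boundary ∂_1: C_1 → C_0 is given by ∂[p,q] = [q] − [p].
The 7×9 boundary matrix has rank 6 and Smith normal form diag(1,1,1,1,1,1).

Computing H_k = (kernel of ∂_k) / (image of ∂_{k+1}):

  H_0: rank C_0 − rank ∂_1 = 7 − 6 = 1, and the invariant factors of ∂_1 are all 1, so H_0 ≅ Z.
  H_1: rank ker ∂_1 − rank ∂_2 = (9 − 6) − 0 = 3, and there is no ∂_2, so H_1 ≅ Z^3.

As a check, the Euler characteristic is 7 − 9 = -2, which agrees with 1 − 3 = -2.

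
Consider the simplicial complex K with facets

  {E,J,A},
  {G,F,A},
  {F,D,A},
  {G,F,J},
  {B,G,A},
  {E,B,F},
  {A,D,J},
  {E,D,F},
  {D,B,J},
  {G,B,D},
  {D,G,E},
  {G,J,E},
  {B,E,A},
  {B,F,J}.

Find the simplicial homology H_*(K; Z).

H_0 = Z,  H_1 = Z^2,  H_2 = Z.

We work with the vertex ordering A < B < D < E < F < G < J. The simplices of K, each written with vertices in increasing order, are:

  0-simplices (7): A, B, D, E, F, G, J
  1-simplices (21): AB, AD, AE, AF, AG, AJ, BD, BE, BF, BG, BJ, DE, DF, DG, DJ, EF, EG, EJ, FG, FJ, GJ
  2-simplices (14): ABE, ABG, ADF, ADJ, AEJ, AFG, BDG, BDJ, BEF, BFJ, DEF, DEG, EGJ, FGJ

Hence C_0 ≅ Z^7, C_1 ≅ Z^21, C_2 ≅ Z^14.

∂_1: C_1 → C_0 maps an edge to its endpoints' difference, ∂[p,q] = q − p. For instance
  ∂DG = G − D.
This gives a 7×21 integer matrix of rank 6; reducing to Smith normal form yields diagonal entries (1,1,1,1,1,1).

The boundary map ∂_2: C_2 → C_1 maps a triangle to the signed sum of its edges. For instance
  ∂ADJ = DJ − AJ + AD,
  ∂EGJ = GJ − EJ + EG.
The resulting 21×14 matrix has rank 13, and its Smith normal form has invariant factors (1,1,1,1,1,1,1,1,1,1,1,1,1).

Reading off H_k = ker ∂_k / im ∂_{k+1}:

  H_0: rank C_0 − rank ∂_1 = 7 − 6 = 1, and the invariant factors of ∂_1 are all 1, so H_0 ≅ Z.
  H_1: rank ker ∂_1 − rank ∂_2 = (21 − 6) − 13 = 2, and the invariant factors of ∂_2 are all 1, so H_1 ≅ Z^2.
  H_2: rank ker ∂_2 − rank ∂_3 = (14 − 13) − 0 = 1, and there is no ∂_3, so H_2 ≅ Z.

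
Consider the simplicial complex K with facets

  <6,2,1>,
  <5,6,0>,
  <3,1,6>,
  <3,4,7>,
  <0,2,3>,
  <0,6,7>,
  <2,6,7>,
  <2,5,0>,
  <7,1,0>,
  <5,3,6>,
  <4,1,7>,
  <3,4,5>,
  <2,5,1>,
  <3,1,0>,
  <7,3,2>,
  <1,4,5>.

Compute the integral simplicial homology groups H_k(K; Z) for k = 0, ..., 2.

H_0 ≅ Z,  H_1 ≅ Z^2,  H_2 ≅ Z.

Fix the vertex order 0 < 1 < 2 < 3 < 4 < 5 < 6 < 7 and write every simplex with vertices in increasing order. Then dim K = 2 and the simplices of K are:

  0-simplices (8): [0], [1], [2], [3], [4], [5], [6], [7]
  1-simplices (24): (24 of them)
  2-simplices (16): [0,1,3], [0,1,7], [0,2,3], [0,2,5], [0,5,6], [0,6,7], [1,2,5], [1,2,6], [1,3,6], [1,4,5], [1,4,7], [2,3,7], [2,6,7], [3,4,5], [3,4,7], [3,5,6]

Hence C_0 ≅ Z^8, C_1 ≅ Z^24, C_2 ≅ Z^16.

The boundary map ∂_1: C_1 → C_0 sends each edge [p,q] (with p < q) to q − p. For instance
  ∂[3,7] = [7] − [3].
The resulting 8×24 matrix has rank 7, and its Smith normal form has invariant factors (1,1,1,1,1,1,1).

Boundary ∂_2: C_2 → C_1 acts by ∂[p,q,r] = [q,r] − [p,r] + [p,q]. For instance
  ∂[0,1,3] = [1,3] − [0,3] + [0,1],
  ∂[1,4,5] = [4,5] − [1,5] + [1,4].
As a 24×16 matrix over Z this has rank 15, with invariant factors (1,1,1,1,1,1,1,1,1,1,1,1,1,1,1).

Reading off H_k = ker ∂_k / im ∂_{k+1}:

  H_0: rank C_0 − rank ∂_1 = 8 − 7 = 1, and the invariant factors of ∂_1 are all 1, so H_0 = Z.
  H_1: rank ker ∂_1 − rank ∂_2 = (24 − 7) − 15 = 2, and the invariant factors of ∂_2 are all 1, so H_1 = Z^2.
  H_2: rank ker ∂_2 − rank ∂_3 = (16 − 15) − 0 = 1, and there is no ∂_3, so H_2 = Z.

As a check, the Euler characteristic is 8 − 24 + 16 = 0, which agrees with 1 − 2 + 1 = 0.
(K is a triangulation of the torus T^2.)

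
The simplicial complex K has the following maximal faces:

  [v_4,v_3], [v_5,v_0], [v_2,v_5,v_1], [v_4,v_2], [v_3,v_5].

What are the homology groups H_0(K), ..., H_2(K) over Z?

H_0 ≅ Z,  H_1 ≅ Z,  H_2 = 0.

K has 6 vertices, 7 edges, 1 triangle.
rank ∂_0 = 0, rank ∂_1 = 5 ⇒ b_0 = 6 − 0 − 5 = 1; all invariant factors of ∂_1 are 1 so no torsion. So H_0 ≅ Z.
rank ∂_1 = 5, rank ∂_2 = 1 ⇒ b_1 = 7 − 5 − 1 = 1; all invariant factors of ∂_2 are 1 so no torsion. So H_1 ≅ Z.
rank ∂_2 = 1, rank ∂_3 = 0 ⇒ b_2 = 1 − 1 − 0 = 0. So H_2 ≅ 0.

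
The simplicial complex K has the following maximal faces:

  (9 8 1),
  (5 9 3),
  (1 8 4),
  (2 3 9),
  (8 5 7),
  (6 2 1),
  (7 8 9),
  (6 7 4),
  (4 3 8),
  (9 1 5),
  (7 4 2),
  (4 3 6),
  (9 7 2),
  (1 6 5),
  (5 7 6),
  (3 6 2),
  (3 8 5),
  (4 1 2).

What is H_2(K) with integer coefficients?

K has 9 vertices, 27 edges, 18 triangles.
rank ∂_2 = 18, rank ∂_3 = 0 ⇒ b_2 = 18 − 18 − 0 = 0. So H_2 = 0.

H_2 ≅ 0.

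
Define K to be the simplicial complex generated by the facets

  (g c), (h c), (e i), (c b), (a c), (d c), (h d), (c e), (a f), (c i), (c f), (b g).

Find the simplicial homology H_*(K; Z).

Fix the vertex order a < b < c < d < e < f < g < h < i and write every simplex with vertices in increasing order. Then dim K = 1 and the simplices of K are:

  0-simplices (9): a, b, c, d, e, f, g, h, i
  1-simplices (12): ac, af, bc, bg, cd, ce, cf, cg, ch, ci, dh, ei

giving chain groups C_0 ≅ Z^9, C_1 ≅ Z^12.

The boundary map ∂_1: C_1 → C_0 maps an edge to its endpoints' difference, ∂[p,q] = q − p. For instance
  ∂bc = c − b.
The 9×12 boundary matrix has rank 8 and Smith normal form diag(1,1,1,1,1,1,1,1).

Now H_k = ker ∂_k / im ∂_{k+1}, so:

  H_0: rank C_0 − rank ∂_1 = 9 − 8 = 1, and the invariant factors of ∂_1 are all 1, so H_0 ≅ Z.
  H_1: rank ker ∂_1 − rank ∂_2 = (12 − 8) − 0 = 4, and there is no ∂_2, so H_1 ≅ Z^4.

As a check, the Euler characteristic is 9 − 12 = -3, which agrees with 1 − 4 = -3.

H_0 ≅ Z,  H_1 ≅ Z^4.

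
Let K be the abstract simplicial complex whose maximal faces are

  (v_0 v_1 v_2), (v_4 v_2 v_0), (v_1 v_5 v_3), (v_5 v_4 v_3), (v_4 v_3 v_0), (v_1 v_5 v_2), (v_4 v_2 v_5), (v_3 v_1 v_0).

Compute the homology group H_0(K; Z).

Take the total order v_0 < v_1 < v_2 < v_3 < v_4 < v_5 on the vertex set. Then K (dimension 2) consists of the simplices:

  0-simplices (6): [v_0], [v_1], [v_2], [v_3], [v_4], [v_5]
  1-simplices (12): [v_0,v_1], [v_0,v_2], [v_0,v_3], [v_0,v_4], [v_1,v_2], [v_1,v_3], [v_1,v_5], [v_2,v_4], [v_2,v_5], [v_3,v_4], [v_3,v_5], [v_4,v_5]
  2-simplices (8): [v_0,v_1,v_2], [v_0,v_1,v_3], [v_0,v_2,v_4], [v_0,v_3,v_4], [v_1,v_2,v_5], [v_1,v_3,v_5], [v_2,v_4,v_5], [v_3,v_4,v_5]

giving chain groups C_0 ≅ Z^6, C_1 ≅ Z^12, C_2 ≅ Z^8.

∂_1: C_1 → C_0 sends each edge [p,q] (with p < q) to q − p.
The 6×12 boundary matrix has rank 5 and Smith normal form diag(1,1,1,1,1).

The boundary map ∂_2: C_2 → C_1 maps a triangle to the signed sum of its edges. For instance
  ∂[v_3,v_4,v_5] = [v_4,v_5] − [v_3,v_5] + [v_3,v_4],
  ∂[v_0,v_3,v_4] = [v_3,v_4] − [v_0,v_4] + [v_0,v_3].
This gives a 12×8 integer matrix of rank 7; reducing to Smith normal form yields diagonal entries (1,1,1,1,1,1,1).

Now H_k = ker ∂_k / im ∂_{k+1}, so:

  H_0: rank C_0 − rank ∂_1 = 6 − 5 = 1, and the invariant factors of ∂_1 are all 1, so H_0 = Z.

H_0 ≅ Z.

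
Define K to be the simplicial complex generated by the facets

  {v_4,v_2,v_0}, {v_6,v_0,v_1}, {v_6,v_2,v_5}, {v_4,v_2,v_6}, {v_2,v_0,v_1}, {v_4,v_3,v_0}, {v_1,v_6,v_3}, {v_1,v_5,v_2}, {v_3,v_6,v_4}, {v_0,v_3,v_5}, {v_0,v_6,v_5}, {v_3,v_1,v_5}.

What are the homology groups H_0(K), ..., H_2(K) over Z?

Take the total order v_0 < v_1 < v_2 < v_3 < v_4 < v_5 < v_6 on the vertex set. Then K (dimension 2) consists of the simplices:

  0-simplices (7): [v_0], [v_1], [v_2], [v_3], [v_4], [v_5], [v_6]
  1-simplices (18): (18 of them)
  2-simplices (12): (12 of them)

so the chain groups are C_0 ≅ Z^7, C_1 ≅ Z^18, C_2 ≅ Z^12.

Boundary ∂_1: C_1 → C_0 maps an edge to its endpoints' difference, ∂[p,q] = q − p.
The 7×18 boundary matrix has rank 6 and Smith normal form diag(1,1,1,1,1,1).

Boundary ∂_2: C_2 → C_1 sends each 2-simplex [p,q,r] to [q,r] − [p,r] + [p,q]. For instance
  ∂[v_1,v_2,v_5] = [v_2,v_5] − [v_1,v_5] + [v_1,v_2],
  ∂[v_2,v_5,v_6] = [v_5,v_6] − [v_2,v_6] + [v_2,v_5].
As a 18×12 matrix over Z this has rank 12, with invariant factors (1,1,1,1,1,1,1,1,1,1,1,2).

Reading off H_k = ker ∂_k / im ∂_{k+1}:

  H_0: rank C_0 − rank ∂_1 = 7 − 6 = 1, and the invariant factors of ∂_1 are all 1, so H_0 = Z.
  H_1: rank ker ∂_1 − rank ∂_2 = (18 − 6) − 12 = 0, and ∂_2 has invariant factor 2 > 1, so H_1 = Z/2.
  H_2: rank ker ∂_2 − rank ∂_3 = (12 − 12) − 0 = 0, and there is no ∂_3, so H_2 = 0.

As a check, the Euler characteristic is 7 − 18 + 12 = 1, which agrees with 1 − 0 + 0 = 1.
(K is a triangulation of the real projective plane RP^2.)

H_0 ≅ Z,  H_1 ≅ Z/2,  H_2 = 0.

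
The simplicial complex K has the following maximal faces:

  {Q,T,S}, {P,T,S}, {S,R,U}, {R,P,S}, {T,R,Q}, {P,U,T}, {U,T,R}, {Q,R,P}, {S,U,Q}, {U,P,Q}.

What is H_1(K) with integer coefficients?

H_1 = Z/2.

Take the total order P < Q < R < S < T < U on the vertex set. Then K (dimension 2) consists of the simplices:

  0-simplices (6): P, Q, R, S, T, U
  1-simplices (15): PQ, PR, PS, PT, PU, QR, QS, QT, QU, RS, RT, RU, ST, SU, TU
  2-simplices (10): PQR, PQU, PRS, PST, PTU, QRT, QST, QSU, RSU, RTU

giving chain groups C_0 ≅ Z^6, C_1 ≅ Z^15, C_2 ≅ Z^10.

Boundary ∂_1: C_1 → C_0 is given by ∂[p,q] = [q] − [p]. For instance
  ∂PT = T − P.
The 6×15 boundary matrix has rank 5 and Smith normal form diag(1,1,1,1,1).

The boundary map ∂_2: C_2 → C_1 sends each 2-simplex [p,q,r] to [q,r] − [p,r] + [p,q]. For instance
  ∂QRT = RT − QT + QR,
  ∂PST = ST − PT + PS.
The resulting 15×10 matrix has rank 10, and its Smith normal form has invariant factors (1,1,1,1,1,1,1,1,1,2).

From H_k ≅ ker(∂_k) / im(∂_{k+1}) we obtain:

  H_1: rank ker ∂_1 − rank ∂_2 = (15 − 5) − 10 = 0, and ∂_2 has invariant factor 2 > 1, so H_1 ≅ Z/2.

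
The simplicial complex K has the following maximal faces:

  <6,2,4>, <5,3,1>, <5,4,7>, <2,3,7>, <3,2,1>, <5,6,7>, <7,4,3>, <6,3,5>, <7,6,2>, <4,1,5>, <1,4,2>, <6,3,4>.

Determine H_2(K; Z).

H_2 = 0.

K has 7 vertices, 18 edges, 12 triangles.
rank ∂_2 = 12, rank ∂_3 = 0 ⇒ b_2 = 12 − 12 − 0 = 0. So H_2 ≅ 0.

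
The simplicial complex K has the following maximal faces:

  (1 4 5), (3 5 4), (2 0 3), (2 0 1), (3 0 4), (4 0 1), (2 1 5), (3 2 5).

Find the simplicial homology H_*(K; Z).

Take the total order 0 < 1 < 2 < 3 < 4 < 5 on the vertex set. Then K (dimension 2) consists of the simplices:

  0-simplices (6): [0], [1], [2], [3], [4], [5]
  1-simplices (12): [0,1], [0,2], [0,3], [0,4], [1,2], [1,4], [1,5], [2,3], [2,5], [3,4], [3,5], [4,5]
  2-simplices (8): [0,1,2], [0,1,4], [0,2,3], [0,3,4], [1,2,5], [1,4,5], [2,3,5], [3,4,5]

Hence C_0 ≅ Z^6, C_1 ≅ Z^12, C_2 ≅ Z^8.

Boundary ∂_1: C_1 → C_0 maps an edge to its endpoints' difference, ∂[p,q] = q − p. For instance
  ∂[0,3] = [3] − [0].
This gives a 6×12 integer matrix of rank 5; reducing to Smith normal form yields diagonal entries (1,1,1,1,1).

The boundary map ∂_2: C_2 → C_1 maps a triangle to the signed sum of its edges. For instance
  ∂[1,4,5] = [4,5] − [1,5] + [1,4],
  ∂[0,3,4] = [3,4] − [0,4] + [0,3].
As a 12×8 matrix over Z this has rank 7, with invariant factors (1,1,1,1,1,1,1).

Now H_k = ker ∂_k / im ∂_{k+1}, so:

  H_0: rank C_0 − rank ∂_1 = 6 − 5 = 1, and the invariant factors of ∂_1 are all 1, so H_0 ≅ Z.
  H_1: rank ker ∂_1 − rank ∂_2 = (12 − 5) − 7 = 0, and the invariant factors of ∂_2 are all 1, so H_1 ≅ 0.
  H_2: rank ker ∂_2 − rank ∂_3 = (8 − 7) − 0 = 1, and there is no ∂_3, so H_2 ≅ Z.

(K is a triangulation of the 2-sphere S^2.)

H_0 = Z,  H_1 = 0,  H_2 = Z.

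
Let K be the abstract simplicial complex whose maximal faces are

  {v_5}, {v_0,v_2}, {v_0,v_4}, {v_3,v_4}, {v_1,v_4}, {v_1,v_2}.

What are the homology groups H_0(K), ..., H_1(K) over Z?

H_0 = Z^2,  H_1 = Z.

Take the total order v_0 < v_1 < v_2 < v_3 < v_4 < v_5 on the vertex set. Then K (dimension 1) consists of the simplices:

  0-simplices (6): [v_0], [v_1], [v_2], [v_3], [v_4], [v_5]
  1-simplices (5): [v_0,v_2], [v_0,v_4], [v_1,v_2], [v_1,v_4], [v_3,v_4]

so the chain groups are C_0 ≅ Z^6, C_1 ≅ Z^5.

Boundary ∂_1: C_1 → C_0 maps an edge to its endpoints' difference, ∂[p,q] = q − p.
This gives a 6×5 integer matrix of rank 4; reducing to Smith normal form yields diagonal entries (1,1,1,1).

Now H_k = ker ∂_k / im ∂_{k+1}, so:

  H_0: rank C_0 − rank ∂_1 = 6 − 4 = 2, and the invariant factors of ∂_1 are all 1, so H_0 = Z^2.
  H_1: rank ker ∂_1 − rank ∂_2 = (5 − 4) − 0 = 1, and there is no ∂_2, so H_1 = Z.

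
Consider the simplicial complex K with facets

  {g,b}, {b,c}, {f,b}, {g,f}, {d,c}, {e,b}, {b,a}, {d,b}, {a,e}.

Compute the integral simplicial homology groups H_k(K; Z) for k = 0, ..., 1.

H_0 ≅ Z,  H_1 ≅ Z^3.

We work with the vertex ordering a < b < c < d < e < f < g. The simplices of K, each written with vertices in increasing order, are:

  0-simplices (7): a, b, c, d, e, f, g
  1-simplices (9): ab, ae, bc, bd, be, bf, bg, cd, fg

so the chain groups are C_0 ≅ Z^7, C_1 ≅ Z^9.

Boundary ∂_1: C_1 → C_0 is given by ∂[p,q] = [q] − [p]. For instance
  ∂be = e − b.
The 7×9 boundary matrix has rank 6 and Smith normal form diag(1,1,1,1,1,1).

Computing H_k = (kernel of ∂_k) / (image of ∂_{k+1}):

  H_0: rank C_0 − rank ∂_1 = 7 − 6 = 1, and the invariant factors of ∂_1 are all 1, so H_0 ≅ Z.
  H_1: rank ker ∂_1 − rank ∂_2 = (9 − 6) − 0 = 3, and there is no ∂_2, so H_1 ≅ Z^3.

As a check, the Euler characteristic is 7 − 9 = -2, which agrees with 1 − 3 = -2.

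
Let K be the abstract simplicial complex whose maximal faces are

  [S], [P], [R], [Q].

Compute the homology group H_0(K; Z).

K has 4 vertices.
rank ∂_0 = 0, rank ∂_1 = 0 ⇒ b_0 = 4 − 0 − 0 = 4. So H_0 ≅ Z^4.

H_0 = Z^4.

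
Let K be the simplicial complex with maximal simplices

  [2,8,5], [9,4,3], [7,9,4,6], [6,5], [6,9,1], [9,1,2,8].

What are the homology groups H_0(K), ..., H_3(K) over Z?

Order the vertices as 1 < 2 < 3 < 4 < 5 < 6 < 7 < 8 < 9. Listing each simplex with vertices in this order, K has dimension 3 with simplices:

  0-simplices (9): [1], [2], [3], [4], [5], [6], [7], [8], [9]
  1-simplices (18): [1,2], [1,6], [1,8], [1,9], [2,5], [2,8], [2,9], [3,4], [3,9], [4,6], [4,7], [4,9], [5,6], [5,8], [6,7], [6,9], [7,9], [8,9]
  2-simplices (11): [1,2,8], [1,2,9], [1,6,9], [1,8,9], [2,5,8], [2,8,9], [3,4,9], [4,6,7], [4,6,9], [4,7,9], [6,7,9]
  3-simplices (2): [1,2,8,9], [4,6,7,9]

Hence C_0 ≅ Z^9, C_1 ≅ Z^18, C_2 ≅ Z^11, C_3 ≅ Z^2.

The boundary map ∂_1: C_1 → C_0 is given by ∂[p,q] = [q] − [p].
The resulting 9×18 matrix has rank 8, and its Smith normal form has invariant factors (1,1,1,1,1,1,1,1).

∂_2: C_2 → C_1 maps a triangle to the signed sum of its edges. For instance
  ∂[1,6,9] = [6,9] − [1,9] + [1,6],
  ∂[6,7,9] = [7,9] − [6,9] + [6,7].
This gives a 18×11 integer matrix of rank 9; reducing to Smith normal form yields diagonal entries (1,1,1,1,1,1,1,1,1).

Boundary ∂_3: C_3 → C_2 sends each 3-simplex σ to the alternating sum Σ_i (−1)^i (σ with its i-th vertex removed). For instance
  ∂[4,6,7,9] = [6,7,9] − [4,7,9] + [4,6,9] − [4,6,7],
  ∂[1,2,8,9] = [2,8,9] − [1,8,9] + [1,2,9] − [1,2,8].
The resulting 11×2 matrix has rank 2, and its Smith normal form has invariant factors (1,1).

Computing H_k = (kernel of ∂_k) / (image of ∂_{k+1}):

  H_0: rank C_0 − rank ∂_1 = 9 − 8 = 1, and the invariant factors of ∂_1 are all 1, so H_0 = Z.
  H_1: rank ker ∂_1 − rank ∂_2 = (18 − 8) − 9 = 1, and the invariant factors of ∂_2 are all 1, so H_1 = Z.
  H_2: rank ker ∂_2 − rank ∂_3 = (11 − 9) − 2 = 0, and the invariant factors of ∂_3 are all 1, so H_2 = 0.
  H_3: rank ker ∂_3 − rank ∂_4 = (2 − 2) − 0 = 0, and there is no ∂_4, so H_3 = 0.

H_0 ≅ Z,  H_1 ≅ Z,  H_2 = 0,  H_3 = 0.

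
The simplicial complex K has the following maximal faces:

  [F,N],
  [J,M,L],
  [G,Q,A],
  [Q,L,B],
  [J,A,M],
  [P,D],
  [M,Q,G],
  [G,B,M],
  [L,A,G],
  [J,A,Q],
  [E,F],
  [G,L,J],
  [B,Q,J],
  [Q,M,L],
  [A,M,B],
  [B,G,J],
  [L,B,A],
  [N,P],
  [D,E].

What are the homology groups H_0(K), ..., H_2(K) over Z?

We work with the vertex ordering A < B < D < E < F < G < J < L < M < N < P < Q. The simplices of K, each written with vertices in increasing order, are:

  0-simplices (12): A, B, D, E, F, G, J, L, M, N, P, Q
  1-simplices (26): AB, AG, AJ, AL, AM, AQ, BG, BJ, BL, BM, BQ, DE, DP, EF, FN, GJ, GL, GM, GQ, JL, JM, JQ, LM, LQ, MQ, NP
  2-simplices (14): ABL, ABM, AGL, AGQ, AJM, AJQ, BGJ, BGM, BJQ, BLQ, GJL, GMQ, JLM, LMQ

giving chain groups C_0 ≅ Z^12, C_1 ≅ Z^26, C_2 ≅ Z^14.

∂_1: C_1 → C_0 maps an edge to its endpoints' difference, ∂[p,q] = q − p.
As a 12×26 matrix over Z this has rank 10, with invariant factors (1,1,1,1,1,1,1,1,1,1).

Boundary ∂_2: C_2 → C_1 sends each 2-simplex [p,q,r] to [q,r] − [p,r] + [p,q]. For instance
  ∂GMQ = MQ − GQ + GM,
  ∂BJQ = JQ − BQ + BJ.
As a 26×14 matrix over Z this has rank 13, with invariant factors (1,1,1,1,1,1,1,1,1,1,1,1,1).

From H_k ≅ ker(∂_k) / im(∂_{k+1}) we obtain:

  H_0: rank C_0 − rank ∂_1 = 12 − 10 = 2, and the invariant factors of ∂_1 are all 1, so H_0 = Z^2.
  H_1: rank ker ∂_1 − rank ∂_2 = (26 − 10) − 13 = 3, and the invariant factors of ∂_2 are all 1, so H_1 = Z^3.
  H_2: rank ker ∂_2 − rank ∂_3 = (14 − 13) − 0 = 1, and there is no ∂_3, so H_2 = Z.

As a check, the Euler characteristic is 12 − 26 + 14 = 0, which agrees with 2 − 3 + 1 = 0.
(K is a triangulation of the disjoint union of the torus T^2 and the circle S^1.)

H_0 ≅ Z^2,  H_1 ≅ Z^3,  H_2 ≅ Z.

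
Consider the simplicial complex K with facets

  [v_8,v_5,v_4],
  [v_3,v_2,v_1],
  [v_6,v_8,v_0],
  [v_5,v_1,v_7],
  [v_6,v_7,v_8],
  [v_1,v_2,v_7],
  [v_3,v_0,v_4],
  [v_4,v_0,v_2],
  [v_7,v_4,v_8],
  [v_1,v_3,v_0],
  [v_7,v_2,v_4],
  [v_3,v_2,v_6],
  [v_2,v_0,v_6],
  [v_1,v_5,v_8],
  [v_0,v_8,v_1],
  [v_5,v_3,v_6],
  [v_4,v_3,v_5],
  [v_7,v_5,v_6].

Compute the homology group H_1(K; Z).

H_1 ≅ Z ⊕ Z/2.

Fix the vertex order v_0 < v_1 < v_2 < v_3 < v_4 < v_5 < v_6 < v_7 < v_8 and write every simplex with vertices in increasing order. Then dim K = 2 and the simplices of K are:

  0-simplices (9): [v_0], [v_1], [v_2], [v_3], [v_4], [v_5], [v_6], [v_7], [v_8]
  1-simplices (27): (27 of them)
  2-simplices (18): (18 of them)

Hence C_0 ≅ Z^9, C_1 ≅ Z^27, C_2 ≅ Z^18.

Boundary ∂_1: C_1 → C_0 sends each edge [p,q] (with p < q) to q − p. For instance
  ∂[v_3,v_5] = [v_5] − [v_3].
This gives a 9×27 integer matrix of rank 8; reducing to Smith normal form yields diagonal entries (1,1,1,1,1,1,1,1).

Boundary ∂_2: C_2 → C_1 maps a triangle to the signed sum of its edges. For instance
  ∂[v_4,v_7,v_8] = [v_7,v_8] − [v_4,v_8] + [v_4,v_7],
  ∂[v_2,v_3,v_6] = [v_3,v_6] − [v_2,v_6] + [v_2,v_3].
The resulting 27×18 matrix has rank 18, and its Smith normal form has invariant factors (1,1,1,1,1,1,1,1,1,1,1,1,1,1,1,1,1,2).

From H_k ≅ ker(∂_k) / im(∂_{k+1}) we obtain:

  H_1: rank ker ∂_1 − rank ∂_2 = (27 − 8) − 18 = 1, and ∂_2 has invariant factor 2 > 1, so H_1 = Z ⊕ Z/2.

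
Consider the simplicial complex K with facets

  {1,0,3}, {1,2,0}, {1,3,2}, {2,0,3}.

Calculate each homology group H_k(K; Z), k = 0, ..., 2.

H_0 ≅ Z,  H_1 = 0,  H_2 ≅ Z.

We work with the vertex ordering 0 < 1 < 2 < 3. The simplices of K, each written with vertices in increasing order, are:

  0-simplices (4): [0], [1], [2], [3]
  1-simplices (6): [0,1], [0,2], [0,3], [1,2], [1,3], [2,3]
  2-simplices (4): [0,1,2], [0,1,3], [0,2,3], [1,2,3]

Hence C_0 ≅ Z^4, C_1 ≅ Z^6, C_2 ≅ Z^4.

The boundary map ∂_1: C_1 → C_0 maps an edge to its endpoints' difference, ∂[p,q] = q − p.
The 4×6 boundary matrix has rank 3 and Smith normal form diag(1,1,1).

The boundary map ∂_2: C_2 → C_1 maps a triangle to the signed sum of its edges. For instance
  ∂[0,1,2] = [1,2] − [0,2] + [0,1],
  ∂[0,2,3] = [2,3] − [0,3] + [0,2].
As a 6×4 matrix over Z this has rank 3, with invariant factors (1,1,1).

From H_k ≅ ker(∂_k) / im(∂_{k+1}) we obtain:

  H_0: rank C_0 − rank ∂_1 = 4 − 3 = 1, and the invariant factors of ∂_1 are all 1, so H_0 = Z.
  H_1: rank ker ∂_1 − rank ∂_2 = (6 − 3) − 3 = 0, and the invariant factors of ∂_2 are all 1, so H_1 = 0.
  H_2: rank ker ∂_2 − rank ∂_3 = (4 − 3) − 0 = 1, and there is no ∂_3, so H_2 = Z.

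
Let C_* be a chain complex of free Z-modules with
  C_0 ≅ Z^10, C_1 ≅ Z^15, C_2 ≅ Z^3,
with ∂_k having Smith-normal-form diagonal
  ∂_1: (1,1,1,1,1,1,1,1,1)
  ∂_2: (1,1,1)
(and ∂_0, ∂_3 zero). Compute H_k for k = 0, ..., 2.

H_0 ≅ Z,  H_1 ≅ Z^3,  H_2 = 0.

H_0: b_0 = 10 − 0 − 9 = 1; torsion from ∂_1 factors > 1: none. So H_0 ≅ Z.
H_1: b_1 = 15 − 9 − 3 = 3; torsion from ∂_2 factors > 1: none. So H_1 ≅ Z^3.
H_2: b_2 = 3 − 3 − 0 = 0; torsion from ∂_3 factors > 1: none. So H_2 ≅ 0.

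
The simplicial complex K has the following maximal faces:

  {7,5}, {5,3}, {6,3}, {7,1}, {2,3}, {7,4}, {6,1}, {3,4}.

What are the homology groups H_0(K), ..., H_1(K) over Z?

H_0 = Z,  H_1 = Z^2.

Take the total order 1 < 2 < 3 < 4 < 5 < 6 < 7 on the vertex set. Then K (dimension 1) consists of the simplices:

  0-simplices (7): [1], [2], [3], [4], [5], [6], [7]
  1-simplices (8): [1,6], [1,7], [2,3], [3,4], [3,5], [3,6], [4,7], [5,7]

so the chain groups are C_0 ≅ Z^7, C_1 ≅ Z^8.

∂_1: C_1 → C_0 is given by ∂[p,q] = [q] − [p].
The 7×8 boundary matrix has rank 6 and Smith normal form diag(1,1,1,1,1,1).

Computing H_k = (kernel of ∂_k) / (image of ∂_{k+1}):

  H_0: rank C_0 − rank ∂_1 = 7 − 6 = 1, and the invariant factors of ∂_1 are all 1, so H_0 ≅ Z.
  H_1: rank ker ∂_1 − rank ∂_2 = (8 − 6) − 0 = 2, and there is no ∂_2, so H_1 ≅ Z^2.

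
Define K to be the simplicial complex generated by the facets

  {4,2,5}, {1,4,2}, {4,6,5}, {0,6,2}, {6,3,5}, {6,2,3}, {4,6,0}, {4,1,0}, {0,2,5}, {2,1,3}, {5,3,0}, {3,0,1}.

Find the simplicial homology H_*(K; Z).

H_0 = Z,  H_1 = Z_2,  H_2 = 0.

Fix the vertex order 0 < 1 < 2 < 3 < 4 < 5 < 6 and write every simplex with vertices in increasing order. Then dim K = 2 and the simplices of K are:

  0-simplices (7): [0], [1], [2], [3], [4], [5], [6]
  1-simplices (18): [0,1], [0,2], [0,3], [0,4], [0,5], [0,6], [1,2], [1,3], [1,4], [2,3], [2,4], [2,5], [2,6], [3,5], [3,6], [4,5], [4,6], [5,6]
  2-simplices (12): [0,1,3], [0,1,4], [0,2,5], [0,2,6], [0,3,5], [0,4,6], [1,2,3], [1,2,4], [2,3,6], [2,4,5], [3,5,6], [4,5,6]

giving chain groups C_0 ≅ Z^7, C_1 ≅ Z^18, C_2 ≅ Z^12.

∂_1: C_1 → C_0 is given by ∂[p,q] = [q] − [p]. For instance
  ∂[4,5] = [5] − [4].
As a 7×18 matrix over Z this has rank 6, with invariant factors (1,1,1,1,1,1).

Boundary ∂_2: C_2 → C_1 maps a triangle to the signed sum of its edges. For instance
  ∂[0,2,6] = [2,6] − [0,6] + [0,2],
  ∂[2,4,5] = [4,5] − [2,5] + [2,4].
This gives a 18×12 integer matrix of rank 12; reducing to Smith normal form yields diagonal entries (1,1,1,1,1,1,1,1,1,1,1,2).

From H_k ≅ ker(∂_k) / im(∂_{k+1}) we obtain:

  H_0: rank C_0 − rank ∂_1 = 7 − 6 = 1, and the invariant factors of ∂_1 are all 1, so H_0 = Z.
  H_1: rank ker ∂_1 − rank ∂_2 = (18 − 6) − 12 = 0, and ∂_2 has invariant factor 2 > 1, so H_1 = Z_2.
  H_2: rank ker ∂_2 − rank ∂_3 = (12 − 12) − 0 = 0, and there is no ∂_3, so H_2 = 0.

As a check, the Euler characteristic is 7 − 18 + 12 = 1, which agrees with 1 − 0 + 0 = 1.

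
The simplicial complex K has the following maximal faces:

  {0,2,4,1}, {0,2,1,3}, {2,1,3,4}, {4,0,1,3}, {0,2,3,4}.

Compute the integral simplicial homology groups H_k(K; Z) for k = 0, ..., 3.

H_0 ≅ Z,  H_1 = 0,  H_2 = 0,  H_3 ≅ Z.

K has 5 vertices, 10 edges, 10 triangles, 5 3-simplices.
rank ∂_0 = 0, rank ∂_1 = 4 ⇒ b_0 = 5 − 0 − 4 = 1; all invariant factors of ∂_1 are 1 so no torsion. So H_0 = Z.
rank ∂_1 = 4, rank ∂_2 = 6 ⇒ b_1 = 10 − 4 − 6 = 0; all invariant factors of ∂_2 are 1 so no torsion. So H_1 = 0.
rank ∂_2 = 6, rank ∂_3 = 4 ⇒ b_2 = 10 − 6 − 4 = 0; all invariant factors of ∂_3 are 1 so no torsion. So H_2 = 0.
rank ∂_3 = 4, rank ∂_4 = 0 ⇒ b_3 = 5 − 4 − 0 = 1. So H_3 = Z.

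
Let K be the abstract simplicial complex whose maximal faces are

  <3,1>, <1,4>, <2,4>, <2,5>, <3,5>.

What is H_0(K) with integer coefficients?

Fix the vertex order 1 < 2 < 3 < 4 < 5 and write every simplex with vertices in increasing order. Then dim K = 1 and the simplices of K are:

  0-simplices (5): [1], [2], [3], [4], [5]
  1-simplices (5): [1,3], [1,4], [2,4], [2,5], [3,5]

Hence C_0 ≅ Z^5, C_1 ≅ Z^5.

Boundary ∂_1: C_1 → C_0 maps an edge to its endpoints' difference, ∂[p,q] = q − p. For instance
  ∂[1,3] = [3] − [1].
The resulting 5×5 matrix has rank 4, and its Smith normal form has invariant factors (1,1,1,1).

Computing H_k = (kernel of ∂_k) / (image of ∂_{k+1}):

  H_0: rank C_0 − rank ∂_1 = 5 − 4 = 1, and the invariant factors of ∂_1 are all 1, so H_0 = Z.

(K is a triangulation of the circle S^1.)

H_0 ≅ Z.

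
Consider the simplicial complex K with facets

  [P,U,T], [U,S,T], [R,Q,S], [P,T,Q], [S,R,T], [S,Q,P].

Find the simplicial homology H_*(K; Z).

K has 6 vertices, 12 edges, 6 triangles.
rank ∂_0 = 0, rank ∂_1 = 5 ⇒ b_0 = 6 − 0 − 5 = 1; all invariant factors of ∂_1 are 1 so no torsion. So H_0 ≅ Z.
rank ∂_1 = 5, rank ∂_2 = 6 ⇒ b_1 = 12 − 5 − 6 = 1; all invariant factors of ∂_2 are 1 so no torsion. So H_1 ≅ Z.
rank ∂_2 = 6, rank ∂_3 = 0 ⇒ b_2 = 6 − 6 − 0 = 0. So H_2 ≅ 0.

H_0 ≅ Z,  H_1 ≅ Z,  H_2 = 0.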